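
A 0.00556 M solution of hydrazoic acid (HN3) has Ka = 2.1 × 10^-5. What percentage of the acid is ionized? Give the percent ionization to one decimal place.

6.0%

HN3 ⇌ N3- + H+; let x = [H+] at equilibrium.
Solve x² + 2.1e-05x − 1.17e-07 = 0 → x = 3.31 × 10^-4 M
Fraction ionized = 3.31 × 10^-4 / 0.00556 = 0.0595 → 6.0%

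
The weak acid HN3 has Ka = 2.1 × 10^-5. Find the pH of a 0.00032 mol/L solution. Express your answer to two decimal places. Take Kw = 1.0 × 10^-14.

HN3 ⇌ N3- + H+
From the ICE table, Ka = x²/(0.00032 − x) = 2.1 × 10^-5.
x is not negligible relative to C₀; solve x² + 2.1e-05·x − 6.72e-09 = 0.
x = (−Ka + √(Ka² + 4·Ka·C₀))/2 = 7.21 × 10^-5 M
pH = −log[H+] = −log(7.21 × 10^-5) = 4.14

pH = 4.14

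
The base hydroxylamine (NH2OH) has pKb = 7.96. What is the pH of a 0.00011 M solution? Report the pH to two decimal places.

NH2OH + H2O ⇌ NH3OH+ + OH-
Kb = 10^(−7.96) = 1.10 × 10^-8
From the ICE table, Kb = [OH-]²/(0.00011 − [OH-]) = 1.10 × 10^-8.
Neglecting [OH-] in the denominator: [OH-] = √(1.10 × 10^-8 × 0.00011) = 1.10 × 10^-6 M
pOH = −log(1.10 × 10^-6) = 5.96; pH = 14.00 − 5.96 = 8.04

pH = 8.04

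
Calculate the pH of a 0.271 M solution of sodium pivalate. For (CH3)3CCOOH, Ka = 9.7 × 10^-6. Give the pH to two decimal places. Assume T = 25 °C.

(CH3)3CCOO- is the conjugate base of the weak acid (CH3)3CCOOH.
Kb = Kw/Ka = 1.0×10^-14 / 9.7 × 10^-6 = 1.03 × 10^-9
Kb = [OH-]²/(0.271 − [OH-]) = 1.03 × 10^-9
Neglecting [OH-] in the denominator: [OH-] = √(1.03 × 10^-9 × 0.271) = 1.67 × 10^-5 M
pOH = −log(1.67 × 10^-5) = 4.78; pH = 14.00 − 4.78 = 9.22

pH = 9.22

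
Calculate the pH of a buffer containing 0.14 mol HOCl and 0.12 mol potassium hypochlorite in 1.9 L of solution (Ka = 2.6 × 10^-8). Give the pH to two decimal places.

pH = 7.52

pKa = −log(2.6 × 10^-8) = 7.585
pH = pKa + log([A⁻]/[HA]) = 7.585 + log(0.12/0.14)
pH = 7.585 + (-0.067) = 7.52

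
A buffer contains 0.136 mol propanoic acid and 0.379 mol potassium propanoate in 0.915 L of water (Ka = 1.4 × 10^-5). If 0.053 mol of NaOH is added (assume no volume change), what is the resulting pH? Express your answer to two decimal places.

After neutralization: n(CH3CH2COOH) = 0.083 mol, n(CH3CH2COO-) = 0.432 mol.
pKa = −log(1.4 × 10^-5) = 4.854
Henderson–Hasselbalch with mole ratio 0.432/0.083: pH = 4.854 + (+0.716)

pH = 5.57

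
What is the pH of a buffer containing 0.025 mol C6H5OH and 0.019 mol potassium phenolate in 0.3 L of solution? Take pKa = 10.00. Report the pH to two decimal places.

pH = pKa + log([A⁻]/[HA]) = 10.00 + log(0.019/0.025)
pH = 10.00 + (-0.119) = 9.88

pH = 9.88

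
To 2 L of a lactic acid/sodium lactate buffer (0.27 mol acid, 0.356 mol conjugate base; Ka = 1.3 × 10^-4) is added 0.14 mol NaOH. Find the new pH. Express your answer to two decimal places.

pH = 4.47

After neutralization: n(CH3CH(OH)COOH) = 0.13 mol, n(CH3CH(OH)COO-) = 0.496 mol.
pKa = −log(1.3 × 10^-4) = 3.886
pH = pKa + log(n_CH3CH(OH)COO-/n_CH3CH(OH)COOH) = 3.886 + log(0.496/0.13) = 3.886 + (+0.582)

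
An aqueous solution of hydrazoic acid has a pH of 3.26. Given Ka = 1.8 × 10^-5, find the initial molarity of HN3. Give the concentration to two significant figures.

C₀ = 1.7 × 10^-2 M

[H+] = 10^(-3.26) = 5.50 × 10^-4 M = x
Ka = x²/(C₀ − x) ⇒ C₀ = x + x²/Ka
C₀ = 5.50 × 10^-4 + (5.50 × 10^-4)²/(1.8 × 10^-5) = 1.74 × 10^-2 M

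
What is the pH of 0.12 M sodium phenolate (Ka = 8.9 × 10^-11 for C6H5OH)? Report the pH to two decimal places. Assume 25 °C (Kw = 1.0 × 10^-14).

C6H5O- is the conjugate base of the weak acid C6H5OH.
Kb = Kw/Ka = 1.0×10^-14 / 8.9 × 10^-11 = 1.12 × 10^-4
From the ICE table, Kb = [OH-]²/(0.12 − [OH-]) = 1.12 × 10^-4.
Since Kb ≪ C₀, [OH-] ≈ √(Kb·C₀) = 3.67 × 10^-3 M.
Check: 3.1% ionized — well under 5%, approximation valid.
pOH = −log(3.67 × 10^-3) = 2.44; pH = 14.00 − 2.44 = 11.56

pH = 11.56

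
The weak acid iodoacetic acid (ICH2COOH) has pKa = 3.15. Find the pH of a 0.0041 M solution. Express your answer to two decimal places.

pH = 2.86

ICH2COOH ⇌ ICH2COO- + H+
Ka = 10^(−3.15) = 7.08 × 10^-4
Ka = x²/(0.0041 − x) = 7.08 × 10^-4
x is not negligible relative to C₀; solve x² + 0.000708·x − 2.9e-06 = 0.
x = [−0.000708 + √(0.000708² + 1.16e-05)]/2 = 1.39 × 10^-3 M
pH = −log[H+] = −log(1.39 × 10^-3) = 2.86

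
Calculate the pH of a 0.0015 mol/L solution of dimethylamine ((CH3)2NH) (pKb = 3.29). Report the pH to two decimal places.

(CH3)2NH + H2O ⇌ (CH3)2NH2+ + OH-
Kb = 10^(−3.29) = 5.13 × 10^-4
Kb = [OH-]²/(0.0015 − [OH-]) = 5.13 × 10^-4
[OH-] is not negligible relative to C₀; solve [OH-]² + 0.000513·[OH-] − 7.7e-07 = 0.
[OH-] = [−0.000513 + √(0.000513² + 3.08e-06)]/2 = 6.57 × 10^-4 M
pOH = 3.18, so pH = 14.00 − pOH = 10.82

pH = 10.82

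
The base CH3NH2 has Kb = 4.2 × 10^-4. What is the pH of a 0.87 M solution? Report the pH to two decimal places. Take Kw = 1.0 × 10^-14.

pH = 12.28

CH3NH2 + H2O ⇌ CH3NH3+ + OH-
Kb = [OH-]²/(0.87 − [OH-]) = 4.2 × 10^-4
Neglecting [OH-] in the denominator: [OH-] = √(4.2 × 10^-4 × 0.87) = 1.91 × 10^-2 M
([OH-]/C₀ = 2.2% < 5%, so the approximation holds.)
pOH = 1.72, so pH = 14.00 − pOH = 12.28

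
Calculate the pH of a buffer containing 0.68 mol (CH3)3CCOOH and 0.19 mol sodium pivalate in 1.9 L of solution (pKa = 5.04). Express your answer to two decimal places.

Henderson–Hasselbalch: pH = pKa + log([(CH3)3CCOO-]/[(CH3)3CCOOH]) = 5.04 + log(0.19/0.68)
pH = 5.04 + (-0.554) = 4.49

pH = 4.49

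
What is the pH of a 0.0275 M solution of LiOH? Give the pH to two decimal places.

pH = 12.44

LiOH is a strong base; [OH-] = 0.0275 M.
pOH = -log(0.0275) = 1.56
pH = 14.00 - 1.56 = 12.44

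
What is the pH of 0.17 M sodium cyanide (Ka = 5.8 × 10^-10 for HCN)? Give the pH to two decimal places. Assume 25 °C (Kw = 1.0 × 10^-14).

CN- is the conjugate base of the weak acid HCN.
Kb = Kw/Ka = 1.0×10^-14 / 5.8 × 10^-10 = 1.72 × 10^-5
Kb = [OH-]²/(0.17 − [OH-]) = 1.72 × 10^-5
Since Kb ≪ C₀, [OH-] ≈ √(Kb·C₀) = 1.71 × 10^-3 M.
([OH-]/C₀ = 1% < 5%, so the approximation holds.)
pOH = −log(1.71 × 10^-3) = 2.77; pH = 14.00 − 2.77 = 11.23

pH = 11.23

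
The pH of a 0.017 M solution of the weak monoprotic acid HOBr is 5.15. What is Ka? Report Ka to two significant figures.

[H+] = 10^(-5.15) = 7.08 × 10^-6 M
At equilibrium [HA] = 0.017 − 7.08 × 10^-6 = 1.70 × 10^-2 M
Ka = [H+][A-]/[HA] = (7.08 × 10^-6)² / 1.70 × 10^-2 = 2.9 × 10^-9

Ka = 2.9 × 10^-9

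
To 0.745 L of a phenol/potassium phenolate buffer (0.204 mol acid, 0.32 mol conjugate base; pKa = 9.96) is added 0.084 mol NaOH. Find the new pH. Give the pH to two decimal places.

After neutralization: n(C6H5OH) = 0.12 mol, n(C6H5O-) = 0.404 mol.
pH = pKa + log(n_C6H5O-/n_C6H5OH) = 9.96 + log(0.404/0.12) = 9.96 + (+0.527)

pH = 10.49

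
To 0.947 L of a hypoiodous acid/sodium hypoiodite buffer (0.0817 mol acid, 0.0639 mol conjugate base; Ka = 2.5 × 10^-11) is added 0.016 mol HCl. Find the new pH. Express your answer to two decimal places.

pH = 10.29

After neutralization: n(HOI) = 0.0977 mol, n(OI-) = 0.0479 mol.
pKa = −log(2.5 × 10^-11) = 10.602
Henderson–Hasselbalch with mole ratio 0.0479/0.0977: pH = 10.602 + (-0.310)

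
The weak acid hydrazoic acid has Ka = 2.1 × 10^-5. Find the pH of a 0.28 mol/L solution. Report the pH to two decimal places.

pH = 2.62

HN3 ⇌ N3- + H+
From the ICE table, Ka = [H+]²/(0.28 − [H+]) = 2.1 × 10^-5.
Since Ka ≪ C₀, [H+] ≈ √(Ka·C₀) = 2.42 × 10^-3 M.
pH = −log(2.42 × 10^-3) = 2.62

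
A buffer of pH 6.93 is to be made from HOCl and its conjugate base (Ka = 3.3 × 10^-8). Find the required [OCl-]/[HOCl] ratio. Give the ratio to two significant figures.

pKa = -log(3.3 × 10^-8) = 7.481
pH = pKa + log(r) ⇒ log(r) = 6.93 − 7.481 = -0.551
r = [OCl-]/[HOCl] = 10^(-0.551) = 0.281

ratio = 0.28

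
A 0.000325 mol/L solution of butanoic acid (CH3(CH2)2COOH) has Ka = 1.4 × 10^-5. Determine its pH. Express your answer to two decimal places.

CH3(CH2)2COOH ⇌ CH3(CH2)2COO- + H+
From the ICE table, Ka = [H+]²/(0.000325 − [H+]) = 1.4 × 10^-5.
[H+] is not negligible relative to C₀; solve [H+]² + 1.4e-05·[H+] − 4.55e-09 = 0.
[H+] = [−1.4e-05 + √(1.4e-05² + 1.82e-08)]/2 = 6.08 × 10^-5 M
pH = −log(6.08 × 10^-5) = 4.22

pH = 4.22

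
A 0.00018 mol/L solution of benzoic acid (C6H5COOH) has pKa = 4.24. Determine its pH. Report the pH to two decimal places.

C6H5COOH ⇌ C6H5COO- + H+
Ka = 10^(−4.24) = 5.75 × 10^-5
From the ICE table, Ka = [H+]²/(0.00018 − [H+]) = 5.75 × 10^-5.
Here C₀/Ka ≈ 3.13, so the small-[H+] approximation fails. Use the quadratic:
[H+] = (−Ka + √(Ka² + 4·Ka·C₀))/2 = 7.70 × 10^-5 M
pH = −log(7.70 × 10^-5) = 4.11

pH = 4.11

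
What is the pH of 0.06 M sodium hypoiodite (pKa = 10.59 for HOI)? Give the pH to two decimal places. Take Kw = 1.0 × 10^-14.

pH = 11.67

OI- is the conjugate base of the weak acid HOI.
Ka = 10^(−10.59) = 2.57 × 10^-11
Kb = Kw/Ka = 1.0×10^-14 / 2.57 × 10^-11 = 3.89 × 10^-4
From the ICE table, Kb = x²/(0.06 − x) = 3.89 × 10^-4.
The 5% rule fails; solving x² + Kb·x − Kb·C₀ = 0 exactly:
x = (−Kb + √(Kb² + 4·Kb·C₀))/2 = 4.64 × 10^-3 M
pOH = −log(4.64 × 10^-3) = 2.33; pH = 14.00 − 2.33 = 11.67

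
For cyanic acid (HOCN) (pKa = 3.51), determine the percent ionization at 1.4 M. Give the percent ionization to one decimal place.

HOCN ⇌ OCN- + H+; let x = [H+] at equilibrium.
Ka = 10^(−3.51) = 3.09 × 10^-4
x ≈ √(Ka·C₀) = √(3.09 × 10^-4 × 1.4) = 2.08 × 10^-2 M
% ionization = x/C₀ × 100% = 2.08 × 10^-2/1.4 × 100% = 1.5%

1.5%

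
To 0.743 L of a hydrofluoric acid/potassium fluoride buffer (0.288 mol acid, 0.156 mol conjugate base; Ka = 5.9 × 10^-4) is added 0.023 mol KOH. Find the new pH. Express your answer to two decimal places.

OH- converts HF to F-: HF → 0.265 mol, F- → 0.179 mol.
pKa = −log(5.9 × 10^-4) = 3.229
pH = pKa + log([A⁻]/[HA]) = 3.229 + log(0.179/0.265) = 3.229 -0.170

pH = 3.06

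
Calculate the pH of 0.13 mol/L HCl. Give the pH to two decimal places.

pH = 0.89

HCl is a strong acid and dissociates completely, so [H+] = 0.13 M.
pH = -log(0.13) = 0.89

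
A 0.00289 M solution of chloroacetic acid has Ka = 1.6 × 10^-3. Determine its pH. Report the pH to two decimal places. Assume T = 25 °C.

pH = 2.83

ClCH2COOH ⇌ ClCH2COO- + H+
Ka = x²/(0.00289 − x) = 1.6 × 10^-3
x is not negligible relative to C₀; solve x² + 0.0016·x − 4.62e-06 = 0.
x = [−0.0016 + √(0.0016² + 1.85e-05)]/2 = 1.49 × 10^-3 M
pH = −log[H+] = −log(1.49 × 10^-3) = 2.83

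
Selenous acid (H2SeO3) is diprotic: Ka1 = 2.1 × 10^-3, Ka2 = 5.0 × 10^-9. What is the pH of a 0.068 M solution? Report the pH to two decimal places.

pH = 1.96

Ka1 ≫ Ka2, so treat the first dissociation as the only significant source of H+.
Ka1 = x²/(0.068 − x) = 2.1 × 10^-3
Solving the quadratic: x = (−Ka1 + √(Ka1² + 4·Ka1·C₀))/2 = 1.09 × 10^-2 M
pH = −log(1.09 × 10^-2) = 1.96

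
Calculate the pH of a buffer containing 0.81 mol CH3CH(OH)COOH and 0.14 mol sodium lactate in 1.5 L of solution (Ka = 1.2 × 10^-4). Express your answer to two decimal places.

pH = 3.16

pKa = −log(1.2 × 10^-4) = 3.921
pH = pKa + log([A⁻]/[HA]) = 3.921 + log(0.14/0.81)
pH = 3.921 + (-0.762) = 3.16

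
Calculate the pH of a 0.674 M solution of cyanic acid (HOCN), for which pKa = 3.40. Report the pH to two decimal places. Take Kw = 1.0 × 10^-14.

HOCN ⇌ OCN- + H+
Ka = 10^(−3.40) = 3.98 × 10^-4
Ka = [H+]²/(0.674 − [H+]) = 3.98 × 10^-4
Since Ka ≪ C₀, [H+] ≈ √(Ka·C₀) = 1.64 × 10^-2 M.
pH = −log[H+] = −log(1.64 × 10^-2) = 1.79

pH = 1.79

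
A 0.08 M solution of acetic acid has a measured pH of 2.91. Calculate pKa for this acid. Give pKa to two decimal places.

pKa = 4.72

[H+] = 10^(-2.91) = 1.23 × 10^-3 M
At equilibrium [HA] = 0.08 − 1.23 × 10^-3 = 7.88 × 10^-2 M
Ka = [H+][A-]/[HA] = (1.23 × 10^-3)² / 7.88 × 10^-2 = 1.92 × 10^-5
pKa = -log(1.92 × 10^-5) = 4.72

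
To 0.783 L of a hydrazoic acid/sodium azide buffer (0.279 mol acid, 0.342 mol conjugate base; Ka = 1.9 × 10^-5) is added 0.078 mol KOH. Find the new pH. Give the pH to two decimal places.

OH- converts HN3 to N3-: HN3 → 0.201 mol, N3- → 0.42 mol.
pKa = −log(1.9 × 10^-5) = 4.721
pH = pKa + log(n_N3-/n_HN3) = 4.721 + log(0.42/0.201) = 4.721 + (+0.320)

pH = 5.04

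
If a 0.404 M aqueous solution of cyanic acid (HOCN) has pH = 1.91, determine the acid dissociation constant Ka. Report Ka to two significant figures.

Ka = 3.9 × 10^-4

[H+] = 10^(-1.91) = 1.23 × 10^-2 M
At equilibrium [HA] = 0.404 − 1.23 × 10^-2 = 3.92 × 10^-1 M
Ka = [H+][A-]/[HA] = (1.23 × 10^-2)² / 3.92 × 10^-1 = 3.9 × 10^-4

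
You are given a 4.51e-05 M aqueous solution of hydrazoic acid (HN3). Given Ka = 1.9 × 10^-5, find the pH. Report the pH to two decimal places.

pH = 4.67

HN3 ⇌ N3- + H+
Ka = [H+]²/(4.51e-05 − [H+]) = 1.9 × 10^-5
The 5% rule fails; solving [H+]² + Ka·[H+] − Ka·C₀ = 0 exactly:
[H+] = (−Ka + √(Ka² + 4·Ka·C₀))/2 = 2.13 × 10^-5 M
pH = −log(2.13 × 10^-5) = 4.67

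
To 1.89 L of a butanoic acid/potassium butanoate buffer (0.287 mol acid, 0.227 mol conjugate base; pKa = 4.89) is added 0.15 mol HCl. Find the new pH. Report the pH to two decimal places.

pH = 4.14

Added H+ converts CH3(CH2)2COO- to CH3(CH2)2COOH: CH3(CH2)2COOH → 0.437 mol, CH3(CH2)2COO- → 0.077 mol.
Henderson–Hasselbalch with mole ratio 0.077/0.437: pH = 4.89 + (-0.754)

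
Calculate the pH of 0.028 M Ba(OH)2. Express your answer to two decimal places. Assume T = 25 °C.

Ba(OH)2 is a strong base (each formula unit releases 2 OH-); [OH-] = 0.056 M.
pOH = -log(0.056) = 1.25
pH = 14.00 - 1.25 = 12.75

pH = 12.75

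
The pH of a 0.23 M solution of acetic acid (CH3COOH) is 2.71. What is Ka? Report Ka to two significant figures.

[H+] = 10^(-2.71) = 1.95 × 10^-3 M
At equilibrium [HA] = 0.23 − 1.95 × 10^-3 = 2.28 × 10^-1 M
Ka = [H+][A-]/[HA] = (1.95 × 10^-3)² / 2.28 × 10^-1 = 1.7 × 10^-5

Ka = 1.7 × 10^-5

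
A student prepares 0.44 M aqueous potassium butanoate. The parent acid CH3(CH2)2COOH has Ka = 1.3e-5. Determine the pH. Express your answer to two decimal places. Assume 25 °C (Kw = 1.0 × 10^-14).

pH = 9.26

CH3(CH2)2COO- is the conjugate base of the weak acid CH3(CH2)2COOH.
Kb = Kw/Ka = 1.0×10^-14 / 1.3 × 10^-5 = 7.69 × 10^-10
Kb = [OH-]²/(0.44 − [OH-]) = 7.69 × 10^-10
Neglecting [OH-] in the denominator: [OH-] = √(7.69 × 10^-10 × 0.44) = 1.84 × 10^-5 M
pOH = −log(1.84 × 10^-5) = 4.74; pH = 14.00 − 4.74 = 9.26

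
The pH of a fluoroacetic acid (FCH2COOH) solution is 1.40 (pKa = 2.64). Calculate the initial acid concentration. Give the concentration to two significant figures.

[H+] = 10^(-1.40) = 3.98 × 10^-2 M = x
Ka = 10^(−2.64) = 2.29 × 10^-3
Ka = x²/(C₀ − x) ⇒ C₀ = x + x²/Ka
C₀ = 3.98 × 10^-2 + (3.98 × 10^-2)²/(2.29 × 10^-3) = 7.32 × 10^-1 M

C₀ = 7.3 × 10^-1 M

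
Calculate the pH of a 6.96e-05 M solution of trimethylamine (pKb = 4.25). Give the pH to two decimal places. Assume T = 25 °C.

pH = 9.61

(CH3)3N + H2O ⇌ (CH3)3NH+ + OH-
Kb = 10^(−4.25) = 5.62 × 10^-5
Kb = [OH-]²/(6.96e-05 − [OH-]) = 5.62 × 10^-5
[OH-] is not negligible relative to C₀; solve [OH-]² + 5.62e-05·[OH-] − 3.91e-09 = 0.
[OH-] = [−5.62e-05 + √(5.62e-05² + 1.56e-08)]/2 = 4.05 × 10^-5 M
pOH = −log(4.05 × 10^-5) = 4.39; pH = 14.00 − 4.39 = 9.61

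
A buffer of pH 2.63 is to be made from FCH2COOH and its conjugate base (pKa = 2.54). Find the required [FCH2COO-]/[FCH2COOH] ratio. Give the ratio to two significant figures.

pH = pKa + log(r) ⇒ log(r) = 2.63 − 2.54 = +0.09
r = [FCH2COO-]/[FCH2COOH] = 10^(+0.09) = 1.23

ratio = 1.2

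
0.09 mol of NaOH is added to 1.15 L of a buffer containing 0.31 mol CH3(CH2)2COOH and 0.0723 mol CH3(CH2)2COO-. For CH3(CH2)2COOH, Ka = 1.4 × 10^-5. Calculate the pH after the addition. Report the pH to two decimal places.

pH = 4.72

OH- converts CH3(CH2)2COOH to CH3(CH2)2COO-: CH3(CH2)2COOH → 0.22 mol, CH3(CH2)2COO- → 0.162 mol.
pKa = −log(1.4 × 10^-5) = 4.854
pH = pKa + log([A⁻]/[HA]) = 4.854 + log(0.162/0.22) = 4.854 -0.133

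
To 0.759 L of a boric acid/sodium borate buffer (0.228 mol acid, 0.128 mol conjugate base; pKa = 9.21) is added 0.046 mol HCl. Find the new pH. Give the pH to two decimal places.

pH = 8.69

Added H+ converts B(OH)4- to B(OH)3: B(OH)3 → 0.274 mol, B(OH)4- → 0.082 mol.
pH = pKa + log([A⁻]/[HA]) = 9.21 + log(0.082/0.274) = 9.21 -0.524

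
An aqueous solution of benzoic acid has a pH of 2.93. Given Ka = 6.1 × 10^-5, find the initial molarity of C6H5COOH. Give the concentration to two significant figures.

[H+] = 10^(-2.93) = 1.17 × 10^-3 M = x
Ka = x²/(C₀ − x) ⇒ C₀ = x + x²/Ka
C₀ = 1.17 × 10^-3 + (1.17 × 10^-3)²/(6.1 × 10^-5) = 2.36 × 10^-2 M

C₀ = 2.4 × 10^-2 M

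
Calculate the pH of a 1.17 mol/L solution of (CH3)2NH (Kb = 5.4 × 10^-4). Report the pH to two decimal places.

(CH3)2NH + H2O ⇌ (CH3)2NH2+ + OH-
Kb = x²/(1.17 − x) = 5.4 × 10^-4
Neglecting x in the denominator: x = √(5.4 × 10^-4 × 1.17) = 2.51 × 10^-2 M
Check: 2.1% ionized — well under 5%, approximation valid.
pOH = −log(2.51 × 10^-2) = 1.60; pH = 14.00 − 1.60 = 12.40

pH = 12.40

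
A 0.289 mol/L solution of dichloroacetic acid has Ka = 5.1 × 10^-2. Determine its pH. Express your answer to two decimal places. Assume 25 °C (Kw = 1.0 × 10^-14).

Cl2CHCOOH ⇌ Cl2CHCOO- + H+
From the ICE table, Ka = x²/(0.289 − x) = 5.1 × 10^-2.
x is not negligible relative to C₀; solve x² + 0.051·x − 0.0147 = 0.
x = [−0.051 + √(0.051² + 0.059)]/2 = 9.86 × 10^-2 M
pH = −log(9.86 × 10^-2) = 1.01

pH = 1.01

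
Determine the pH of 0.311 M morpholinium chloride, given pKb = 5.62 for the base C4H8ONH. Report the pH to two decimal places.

C4H8ONH2+ is the conjugate acid of the weak base C4H8ONH.
Kb = 10^(−5.62) = 2.40 × 10^-6
Ka = Kw/Kb = 1.0×10^-14 / 2.40 × 10^-6 = 4.17 × 10^-9
From the ICE table, Ka = [H+]²/(0.311 − [H+]) = 4.17 × 10^-9.
Neglecting [H+] in the denominator: [H+] = √(4.17 × 10^-9 × 0.311) = 3.60 × 10^-5 M
([H+]/C₀ = 0.012% < 5%, so the approximation holds.)
pH = −log(3.60 × 10^-5) = 4.44

pH = 4.44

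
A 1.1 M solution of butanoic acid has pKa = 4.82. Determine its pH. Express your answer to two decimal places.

CH3(CH2)2COOH ⇌ CH3(CH2)2COO- + H+
Ka = 10^(−4.82) = 1.51 × 10^-5
Ka = x²/(1.1 − x) = 1.51 × 10^-5
Assume x ≪ 1.1: x ≈ √(1.51 × 10^-5 × 1.1) = 4.08 × 10^-3 M
Check: 0.37% ionized — well under 5%, approximation valid.
pH = −log(4.08 × 10^-3) = 2.39

pH = 2.39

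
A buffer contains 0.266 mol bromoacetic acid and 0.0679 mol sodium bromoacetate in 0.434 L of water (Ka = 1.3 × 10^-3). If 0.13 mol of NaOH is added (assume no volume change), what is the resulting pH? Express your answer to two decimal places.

After neutralization: n(BrCH2COOH) = 0.136 mol, n(BrCH2COO-) = 0.198 mol.
pKa = −log(1.3 × 10^-3) = 2.886
pH = pKa + log(n_BrCH2COO-/n_BrCH2COOH) = 2.886 + log(0.198/0.136) = 2.886 + (+0.163)

pH = 3.05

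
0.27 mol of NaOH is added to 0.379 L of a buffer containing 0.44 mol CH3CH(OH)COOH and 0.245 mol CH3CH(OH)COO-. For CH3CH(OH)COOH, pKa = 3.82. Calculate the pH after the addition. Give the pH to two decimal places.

pH = 4.30

OH- converts CH3CH(OH)COOH to CH3CH(OH)COO-: CH3CH(OH)COOH → 0.17 mol, CH3CH(OH)COO- → 0.515 mol.
pH = pKa + log(n_CH3CH(OH)COO-/n_CH3CH(OH)COOH) = 3.82 + log(0.515/0.17) = 3.82 + (+0.481)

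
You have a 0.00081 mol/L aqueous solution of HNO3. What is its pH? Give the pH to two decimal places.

HNO3 is a strong acid and dissociates completely, so [H+] = 0.00081 M.
pH = -log(0.00081) = 3.09

pH = 3.09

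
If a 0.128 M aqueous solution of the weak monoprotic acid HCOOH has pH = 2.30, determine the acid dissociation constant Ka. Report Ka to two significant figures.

Ka = 2.0 × 10^-4

[H+] = 10^(-2.30) = 5.01 × 10^-3 M
At equilibrium [HA] = 0.128 − 5.01 × 10^-3 = 1.23 × 10^-1 M
Ka = [H+][A-]/[HA] = (5.01 × 10^-3)² / 1.23 × 10^-1 = 2.0 × 10^-4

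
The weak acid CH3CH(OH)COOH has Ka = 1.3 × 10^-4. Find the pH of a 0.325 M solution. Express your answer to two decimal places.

pH = 2.19

CH3CH(OH)COOH ⇌ CH3CH(OH)COO- + H+
From the ICE table, Ka = [H+]²/(0.325 − [H+]) = 1.3 × 10^-4.
Neglecting [H+] in the denominator: [H+] = √(1.3 × 10^-4 × 0.325) = 6.50 × 10^-3 M
pH = −log(6.50 × 10^-3) = 2.19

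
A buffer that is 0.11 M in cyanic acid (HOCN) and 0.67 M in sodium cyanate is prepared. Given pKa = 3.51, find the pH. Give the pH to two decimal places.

pH = pKa + log([A⁻]/[HA]) = 3.51 + log(0.67/0.11)
pH = 3.51 + (+0.785) = 4.29

pH = 4.29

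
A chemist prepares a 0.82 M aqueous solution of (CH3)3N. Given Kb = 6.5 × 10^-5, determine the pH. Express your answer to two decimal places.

pH = 11.86

(CH3)3N + H2O ⇌ (CH3)3NH+ + OH-
Kb = [OH-]²/(0.82 − [OH-]) = 6.5 × 10^-5
Since Kb ≪ C₀, [OH-] ≈ √(Kb·C₀) = 7.30 × 10^-3 M.
Check: 0.89% ionized — well under 5%, approximation valid.
pOH = −log(7.30 × 10^-3) = 2.14; pH = 14.00 − 2.14 = 11.86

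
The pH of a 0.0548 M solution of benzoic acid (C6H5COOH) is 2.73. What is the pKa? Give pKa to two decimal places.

[H+] = 10^(-2.73) = 1.86 × 10^-3 M
At equilibrium [HA] = 0.0548 − 1.86 × 10^-3 = 5.29 × 10^-2 M
Ka = [H+][A-]/[HA] = (1.86 × 10^-3)² / 5.29 × 10^-2 = 6.54 × 10^-5
pKa = -log(6.54 × 10^-5) = 4.18

pKa = 4.18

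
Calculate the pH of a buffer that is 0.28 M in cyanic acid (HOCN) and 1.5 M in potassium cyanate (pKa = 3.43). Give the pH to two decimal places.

pH = pKa + log([A⁻]/[HA]) = 3.43 + log(1.5/0.28)
pH = 3.43 + (+0.729) = 4.16

pH = 4.16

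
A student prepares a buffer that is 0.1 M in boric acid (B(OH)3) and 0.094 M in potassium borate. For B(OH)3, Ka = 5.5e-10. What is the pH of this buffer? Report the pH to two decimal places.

pH = 9.23

pKa = −log(5.5 × 10^-10) = 9.260
pH = pKa + log([A⁻]/[HA]) = 9.260 + log(0.094/0.1)
pH = 9.260 + (-0.027) = 9.23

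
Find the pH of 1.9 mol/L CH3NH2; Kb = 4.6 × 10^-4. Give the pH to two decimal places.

CH3NH2 + H2O ⇌ CH3NH3+ + OH-
Kb = [OH-]²/(1.9 − [OH-]) = 4.6 × 10^-4
Assume [OH-] ≪ 1.9: [OH-] ≈ √(4.6 × 10^-4 × 1.9) = 2.96 × 10^-2 M
pOH = −log(2.96 × 10^-2) = 1.53; pH = 14.00 − 1.53 = 12.47

pH = 12.47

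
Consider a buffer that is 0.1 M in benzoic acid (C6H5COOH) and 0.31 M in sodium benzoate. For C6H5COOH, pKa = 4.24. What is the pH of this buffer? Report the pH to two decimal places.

pH = 4.73

pH = pKa + log([A⁻]/[HA]) = 4.24 + log(0.31/0.1)
pH = 4.24 + (+0.491) = 4.73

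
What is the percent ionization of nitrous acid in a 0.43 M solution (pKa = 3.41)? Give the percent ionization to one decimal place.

HNO2 ⇌ NO2- + H+; let x = [H+] at equilibrium.
Ka = 10^(−3.41) = 3.89 × 10^-4
x ≈ √(Ka·C₀) = √(3.89 × 10^-4 × 0.43) = 1.29 × 10^-2 M
Fraction ionized = 1.29 × 10^-2 / 0.43 = 0.0300 → 3.0%

3.0%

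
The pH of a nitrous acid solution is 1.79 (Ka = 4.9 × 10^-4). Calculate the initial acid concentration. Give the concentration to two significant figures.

C₀ = 5.5 × 10^-1 M

[H+] = 10^(-1.79) = 1.62 × 10^-2 M = x
Ka = x²/(C₀ − x) ⇒ C₀ = x + x²/Ka
C₀ = 1.62 × 10^-2 + (1.62 × 10^-2)²/(4.9 × 10^-4) = 5.52 × 10^-1 M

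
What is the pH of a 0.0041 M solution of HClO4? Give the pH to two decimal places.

pH = 2.39

HClO4 is a strong acid and dissociates completely, so [H+] = 0.0041 M.
pH = -log(0.0041) = 2.39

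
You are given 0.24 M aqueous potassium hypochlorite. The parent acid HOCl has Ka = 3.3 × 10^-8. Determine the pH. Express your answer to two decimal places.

pH = 10.43

OCl- is the conjugate base of the weak acid HOCl.
Kb = Kw/Ka = 1.0×10^-14 / 3.3 × 10^-8 = 3.03 × 10^-7
Let x = [OH-] at equilibrium. Kb = x²/(0.24 − x).
Assume x ≪ 0.24: x ≈ √(3.03 × 10^-7 × 0.24) = 2.70 × 10^-4 M
(x/C₀ = 0.11% < 5%, so the approximation holds.)
pOH = −log(2.70 × 10^-4) = 3.57; pH = 14.00 − 3.57 = 10.43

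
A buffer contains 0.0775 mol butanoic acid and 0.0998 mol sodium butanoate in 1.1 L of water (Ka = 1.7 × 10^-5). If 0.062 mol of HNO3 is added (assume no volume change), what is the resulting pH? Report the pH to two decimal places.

pH = 4.20

After neutralization: n(CH3(CH2)2COOH) = 0.14 mol, n(CH3(CH2)2COO-) = 0.0378 mol.
pKa = −log(1.7 × 10^-5) = 4.770
pH = pKa + log(n_CH3(CH2)2COO-/n_CH3(CH2)2COOH) = 4.770 + log(0.0378/0.14) = 4.770 + (-0.569)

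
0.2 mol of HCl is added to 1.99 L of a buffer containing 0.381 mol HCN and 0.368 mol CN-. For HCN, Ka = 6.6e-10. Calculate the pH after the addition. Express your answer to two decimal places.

Added H+ converts CN- to HCN: HCN → 0.581 mol, CN- → 0.168 mol.
pKa = −log(6.6 × 10^-10) = 9.180
pH = pKa + log(n_CN-/n_HCN) = 9.180 + log(0.168/0.581) = 9.180 + (-0.539)

pH = 8.64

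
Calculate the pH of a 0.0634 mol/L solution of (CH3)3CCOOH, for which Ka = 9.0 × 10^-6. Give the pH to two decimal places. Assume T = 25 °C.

(CH3)3CCOOH ⇌ (CH3)3CCOO- + H+
Let x = [H+] at equilibrium. Ka = x²/(0.0634 − x).
Neglecting x in the denominator: x = √(9.0 × 10^-6 × 0.0634) = 7.55 × 10^-4 M
pH = −log[H+] = −log(7.55 × 10^-4) = 3.12

pH = 3.12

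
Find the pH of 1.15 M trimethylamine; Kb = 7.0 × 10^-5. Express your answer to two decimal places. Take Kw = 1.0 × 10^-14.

(CH3)3N + H2O ⇌ (CH3)3NH+ + OH-
From the ICE table, Kb = x²/(1.15 − x) = 7.0 × 10^-5.
Assume x ≪ 1.15: x ≈ √(7.0 × 10^-5 × 1.15) = 8.97 × 10^-3 M
pOH = 2.05, so pH = 14.00 − pOH = 11.95

pH = 11.95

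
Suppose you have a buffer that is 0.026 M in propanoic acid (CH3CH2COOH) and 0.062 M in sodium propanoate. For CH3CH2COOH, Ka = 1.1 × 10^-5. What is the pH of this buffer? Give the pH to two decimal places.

pH = 5.34

pKa = −log(1.1 × 10^-5) = 4.959
Henderson–Hasselbalch: pH = pKa + log([CH3CH2COO-]/[CH3CH2COOH]) = 4.959 + log(0.062/0.026)
pH = 4.959 + (+0.377) = 5.34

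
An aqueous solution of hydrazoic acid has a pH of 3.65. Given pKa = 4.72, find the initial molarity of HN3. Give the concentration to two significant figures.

C₀ = 2.9 × 10^-3 M

[H+] = 10^(-3.65) = 2.24 × 10^-4 M = x
Ka = 10^(−4.72) = 1.91 × 10^-5
Ka = x²/(C₀ − x) ⇒ C₀ = x + x²/Ka
C₀ = 2.24 × 10^-4 + (2.24 × 10^-4)²/(1.91 × 10^-5) = 2.85 × 10^-3 M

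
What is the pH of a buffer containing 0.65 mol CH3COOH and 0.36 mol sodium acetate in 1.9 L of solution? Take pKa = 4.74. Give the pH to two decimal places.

Henderson–Hasselbalch: pH = pKa + log([CH3COO-]/[CH3COOH]) = 4.74 + log(0.36/0.65)
pH = 4.74 + (-0.257) = 4.48

pH = 4.48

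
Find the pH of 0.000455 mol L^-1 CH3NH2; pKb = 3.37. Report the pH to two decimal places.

pH = 10.44

CH3NH2 + H2O ⇌ CH3NH3+ + OH-
Kb = 10^(−3.37) = 4.27 × 10^-4
Let x = [OH-] at equilibrium. Kb = x²/(0.000455 − x).
The 5% rule fails; solving x² + Kb·x − Kb·C₀ = 0 exactly:
x = [−0.000427 + √(0.000427² + 7.77e-07)]/2 = 2.76 × 10^-4 M
pOH = 3.56, so pH = 14.00 − pOH = 10.44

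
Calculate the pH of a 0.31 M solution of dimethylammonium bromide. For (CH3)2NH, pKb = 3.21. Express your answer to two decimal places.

(CH3)2NH2+ is the conjugate acid of the weak base (CH3)2NH.
Kb = 10^(−3.21) = 6.17 × 10^-4
Ka = Kw/Kb = 1.0×10^-14 / 6.17 × 10^-4 = 1.62 × 10^-11
From the ICE table, Ka = [H+]²/(0.31 − [H+]) = 1.62 × 10^-11.
Neglecting [H+] in the denominator: [H+] = √(1.62 × 10^-11 × 0.31) = 2.24 × 10^-6 M
([H+]/C₀ = 0.00072% < 5%, so the approximation holds.)
pH = −log[H+] = −log(2.24 × 10^-6) = 5.65

pH = 5.65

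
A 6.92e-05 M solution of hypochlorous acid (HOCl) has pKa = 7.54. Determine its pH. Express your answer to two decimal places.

pH = 5.85

HOCl ⇌ OCl- + H+
Ka = 10^(−7.54) = 2.88 × 10^-8
From the ICE table, Ka = [H+]²/(6.92e-05 − [H+]) = 2.88 × 10^-8.
Neglecting [H+] in the denominator: [H+] = √(2.88 × 10^-8 × 6.92e-05) = 1.41 × 10^-6 M
([H+]/C₀ = 2% < 5%, so the approximation holds.)
pH = −log(1.41 × 10^-6) = 5.85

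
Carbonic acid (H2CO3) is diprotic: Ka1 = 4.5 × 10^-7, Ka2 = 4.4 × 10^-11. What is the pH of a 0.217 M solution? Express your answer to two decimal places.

Ka1 ≫ Ka2, so treat the first dissociation as the only significant source of H+.
Ka1 = x²/(0.217 − x) = 4.5 × 10^-7
x ≈ √(4.5 × 10^-7 × 0.217) = 3.12 × 10^-4 M
pH = −log(3.12 × 10^-4) = 3.51

pH = 3.51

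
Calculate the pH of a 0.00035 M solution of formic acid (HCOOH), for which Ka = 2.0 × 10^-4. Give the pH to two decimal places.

HCOOH ⇌ HCOO- + H+
From the ICE table, Ka = [H+]²/(0.00035 − [H+]) = 2.0 × 10^-4.
[H+] is not negligible relative to C₀; solve [H+]² + 0.0002·[H+] − 7e-08 = 0.
[H+] = (−Ka + √(Ka² + 4·Ka·C₀))/2 = 1.83 × 10^-4 M
pH = −log(1.83 × 10^-4) = 3.74

pH = 3.74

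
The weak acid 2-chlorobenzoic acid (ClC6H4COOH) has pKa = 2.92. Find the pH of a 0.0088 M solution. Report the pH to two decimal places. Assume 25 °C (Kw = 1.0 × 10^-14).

ClC6H4COOH ⇌ ClC6H4COO- + H+
Ka = 10^(−2.92) = 1.20 × 10^-3
Ka = [H+]²/(0.0088 − [H+]) = 1.20 × 10^-3
[H+] is not negligible relative to C₀; solve [H+]² + 0.0012·[H+] − 1.06e-05 = 0.
[H+] = [−0.0012 + √(0.0012² + 4.22e-05)]/2 = 2.70 × 10^-3 M
pH = −log[H+] = −log(2.70 × 10^-3) = 2.57

pH = 2.57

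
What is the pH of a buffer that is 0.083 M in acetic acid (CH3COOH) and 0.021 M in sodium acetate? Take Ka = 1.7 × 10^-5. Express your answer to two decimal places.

pH = 4.17

pKa = −log(1.7 × 10^-5) = 4.770
Using pH = pKa + log([base]/[acid]) with [base]/[acid] = 0.021/0.083:
pH = 4.770 + (-0.597) = 4.17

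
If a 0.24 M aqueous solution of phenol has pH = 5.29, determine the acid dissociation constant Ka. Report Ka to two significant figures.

Ka = 1.1 × 10^-10

[H+] = 10^(-5.29) = 5.13 × 10^-6 M
At equilibrium [HA] = 0.24 − 5.13 × 10^-6 = 2.40 × 10^-1 M
Ka = [H+][A-]/[HA] = (5.13 × 10^-6)² / 2.40 × 10^-1 = 1.1 × 10^-10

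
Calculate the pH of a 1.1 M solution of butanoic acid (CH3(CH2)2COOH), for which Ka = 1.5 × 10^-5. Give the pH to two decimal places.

pH = 2.39

CH3(CH2)2COOH ⇌ CH3(CH2)2COO- + H+
From the ICE table, Ka = [H+]²/(1.1 − [H+]) = 1.5 × 10^-5.
Neglecting [H+] in the denominator: [H+] = √(1.5 × 10^-5 × 1.1) = 4.06 × 10^-3 M
pH = −log(4.06 × 10^-3) = 2.39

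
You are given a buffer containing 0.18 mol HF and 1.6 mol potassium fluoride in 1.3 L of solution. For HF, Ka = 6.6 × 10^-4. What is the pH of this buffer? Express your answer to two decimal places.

pKa = −log(6.6 × 10^-4) = 3.180
Using pH = pKa + log([base]/[acid]) with [base]/[acid] = 1.6/0.18:
pH = 3.180 + (+0.949) = 4.13

pH = 4.13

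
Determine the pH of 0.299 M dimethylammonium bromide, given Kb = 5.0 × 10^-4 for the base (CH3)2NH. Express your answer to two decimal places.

pH = 5.61

(CH3)2NH2+ is the conjugate acid of the weak base (CH3)2NH.
Ka = Kw/Kb = 1.0×10^-14 / 5.0 × 10^-4 = 2.00 × 10^-11
Ka = [H+]²/(0.299 − [H+]) = 2.00 × 10^-11
Assume [H+] ≪ 0.299: [H+] ≈ √(2.00 × 10^-11 × 0.299) = 2.45 × 10^-6 M
Check: 0.00082% ionized — well under 5%, approximation valid.
pH = −log(2.45 × 10^-6) = 5.61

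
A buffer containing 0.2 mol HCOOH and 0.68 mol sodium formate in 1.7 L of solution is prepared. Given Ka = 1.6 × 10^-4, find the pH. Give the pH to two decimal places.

pKa = −log(1.6 × 10^-4) = 3.796
Henderson–Hasselbalch: pH = pKa + log([HCOO-]/[HCOOH]) = 3.796 + log(0.68/0.2)
pH = 3.796 + (+0.531) = 4.33

pH = 4.33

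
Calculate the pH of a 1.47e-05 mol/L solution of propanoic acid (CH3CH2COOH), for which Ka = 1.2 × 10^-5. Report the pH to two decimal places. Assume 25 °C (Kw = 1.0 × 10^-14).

CH3CH2COOH ⇌ CH3CH2COO- + H+
From the ICE table, Ka = [H+]²/(1.47e-05 − [H+]) = 1.2 × 10^-5.
Here C₀/Ka ≈ 1.22, so the small-[H+] approximation fails. Use the quadratic:
[H+] = [−1.2e-05 + √(1.2e-05² + 7.06e-10)]/2 = 8.57 × 10^-6 M
pH = −log[H+] = −log(8.57 × 10^-6) = 5.07

pH = 5.07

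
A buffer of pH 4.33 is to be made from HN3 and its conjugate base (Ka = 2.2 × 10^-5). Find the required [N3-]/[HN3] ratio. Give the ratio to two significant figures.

pKa = -log(2.2 × 10^-5) = 4.658
pH = pKa + log(r) ⇒ log(r) = 4.33 − 4.658 = -0.328
r = [N3-]/[HN3] = 10^(-0.328) = 0.47

ratio = 0.47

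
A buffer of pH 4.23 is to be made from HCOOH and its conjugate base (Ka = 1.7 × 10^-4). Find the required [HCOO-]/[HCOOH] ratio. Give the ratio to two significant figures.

pKa = -log(1.7 × 10^-4) = 3.770
pH = pKa + log(r) ⇒ log(r) = 4.23 − 3.770 = +0.460
r = [HCOO-]/[HCOOH] = 10^(+0.460) = 2.88

ratio = 2.9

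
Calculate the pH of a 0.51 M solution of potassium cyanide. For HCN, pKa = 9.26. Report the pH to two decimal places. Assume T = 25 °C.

pH = 11.48

CN- is the conjugate base of the weak acid HCN.
Ka = 10^(−9.26) = 5.50 × 10^-10
Kb = Kw/Ka = 1.0×10^-14 / 5.50 × 10^-10 = 1.82 × 10^-5
Let x = [OH-] at equilibrium. Kb = x²/(0.51 − x).
Assume x ≪ 0.51: x ≈ √(1.82 × 10^-5 × 0.51) = 3.05 × 10^-3 M
pOH = −log(3.05 × 10^-3) = 2.52; pH = 14.00 − 2.52 = 11.48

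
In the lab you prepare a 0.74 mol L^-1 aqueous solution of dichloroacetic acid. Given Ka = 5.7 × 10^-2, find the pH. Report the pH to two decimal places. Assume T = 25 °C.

pH = 0.75

Cl2CHCOOH ⇌ Cl2CHCOO- + H+
From the ICE table, Ka = x²/(0.74 − x) = 5.7 × 10^-2.
x is not negligible relative to C₀; solve x² + 0.057·x − 0.0422 = 0.
x = (−Ka + √(Ka² + 4·Ka·C₀))/2 = 1.79 × 10^-1 M
pH = −log[H+] = −log(1.79 × 10^-1) = 0.75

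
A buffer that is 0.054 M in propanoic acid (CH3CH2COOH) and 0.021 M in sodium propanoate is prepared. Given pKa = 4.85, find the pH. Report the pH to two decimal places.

Using pH = pKa + log([base]/[acid]) with [base]/[acid] = 0.021/0.054:
pH = 4.85 + (-0.410) = 4.44

pH = 4.44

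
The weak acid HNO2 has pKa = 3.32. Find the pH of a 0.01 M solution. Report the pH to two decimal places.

pH = 2.71

HNO2 ⇌ NO2- + H+
Ka = 10^(−3.32) = 4.79 × 10^-4
From the ICE table, Ka = x²/(0.01 − x) = 4.79 × 10^-4.
Here C₀/Ka ≈ 20.9, so the small-x approximation fails. Use the quadratic:
x = (−Ka + √(Ka² + 4·Ka·C₀))/2 = 1.96 × 10^-3 M
pH = −log(1.96 × 10^-3) = 2.71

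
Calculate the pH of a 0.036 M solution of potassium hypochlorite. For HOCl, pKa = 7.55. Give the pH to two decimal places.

OCl- is the conjugate base of the weak acid HOCl.
Ka = 10^(−7.55) = 2.82 × 10^-8
Kb = Kw/Ka = 1.0×10^-14 / 2.82 × 10^-8 = 3.55 × 10^-7
From the ICE table, Kb = [OH-]²/(0.036 − [OH-]) = 3.55 × 10^-7.
Assume [OH-] ≪ 0.036: [OH-] ≈ √(3.55 × 10^-7 × 0.036) = 1.13 × 10^-4 M
pOH = 3.95, so pH = 14.00 − pOH = 10.05

pH = 10.05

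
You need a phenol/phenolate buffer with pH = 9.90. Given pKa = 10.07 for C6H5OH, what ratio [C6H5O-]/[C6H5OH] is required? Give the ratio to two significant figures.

ratio = 0.68

pH = pKa + log(r) ⇒ log(r) = 9.90 − 10.07 = -0.17
r = [C6H5O-]/[C6H5OH] = 10^(-0.17) = 0.676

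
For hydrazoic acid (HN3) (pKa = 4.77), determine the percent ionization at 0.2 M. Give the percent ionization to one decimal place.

0.9%

HN3 ⇌ N3- + H+; let x = [H+] at equilibrium.
Ka = 10^(−4.77) = 1.70 × 10^-5
x ≈ √(Ka·C₀) = √(1.70 × 10^-5 × 0.2) = 1.84 × 10^-3 M
% ionization = x/C₀ × 100% = 1.84 × 10^-3/0.2 × 100% = 0.9%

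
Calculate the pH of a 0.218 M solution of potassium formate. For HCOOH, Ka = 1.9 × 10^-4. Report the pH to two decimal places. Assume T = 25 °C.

HCOO- is the conjugate base of the weak acid HCOOH.
Kb = Kw/Ka = 1.0×10^-14 / 1.9 × 10^-4 = 5.26 × 10^-11
Let x = [OH-] at equilibrium. Kb = x²/(0.218 − x).
Since Kb ≪ C₀, x ≈ √(Kb·C₀) = 3.39 × 10^-6 M.
(x/C₀ = 0.0016% < 5%, so the approximation holds.)
pOH = −log(3.39 × 10^-6) = 5.47; pH = 14.00 − 5.47 = 8.53

pH = 8.53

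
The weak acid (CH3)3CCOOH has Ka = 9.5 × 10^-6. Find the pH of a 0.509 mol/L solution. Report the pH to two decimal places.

(CH3)3CCOOH ⇌ (CH3)3CCOO- + H+
From the ICE table, Ka = [H+]²/(0.509 − [H+]) = 9.5 × 10^-6.
Assume [H+] ≪ 0.509: [H+] ≈ √(9.5 × 10^-6 × 0.509) = 2.20 × 10^-3 M
([H+]/C₀ = 0.43% < 5%, so the approximation holds.)
pH = −log(2.20 × 10^-3) = 2.66

pH = 2.66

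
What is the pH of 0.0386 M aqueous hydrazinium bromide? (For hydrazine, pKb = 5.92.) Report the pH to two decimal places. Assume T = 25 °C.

pH = 4.75

N2H5+ is the conjugate acid of the weak base N2H4.
Kb = 10^(−5.92) = 1.20 × 10^-6
Ka = Kw/Kb = 1.0×10^-14 / 1.20 × 10^-6 = 8.33 × 10^-9
From the ICE table, Ka = [H+]²/(0.0386 − [H+]) = 8.33 × 10^-9.
Neglecting [H+] in the denominator: [H+] = √(8.33 × 10^-9 × 0.0386) = 1.79 × 10^-5 M
([H+]/C₀ = 0.046% < 5%, so the approximation holds.)
pH = −log(1.79 × 10^-5) = 4.75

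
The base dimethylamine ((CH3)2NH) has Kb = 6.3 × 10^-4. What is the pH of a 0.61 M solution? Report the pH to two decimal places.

(CH3)2NH + H2O ⇌ (CH3)2NH2+ + OH-
From the ICE table, Kb = x²/(0.61 − x) = 6.3 × 10^-4.
Assume x ≪ 0.61: x ≈ √(6.3 × 10^-4 × 0.61) = 1.96 × 10^-2 M
pOH = 1.71, so pH = 14.00 − pOH = 12.29

pH = 12.29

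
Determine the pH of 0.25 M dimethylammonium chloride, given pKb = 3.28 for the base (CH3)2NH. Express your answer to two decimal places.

pH = 5.66

(CH3)2NH2+ is the conjugate acid of the weak base (CH3)2NH.
Kb = 10^(−3.28) = 5.25 × 10^-4
Ka = Kw/Kb = 1.0×10^-14 / 5.25 × 10^-4 = 1.90 × 10^-11
Let x = [H+] at equilibrium. Ka = x²/(0.25 − x).
Since Ka ≪ C₀, x ≈ √(Ka·C₀) = 2.18 × 10^-6 M.
(x/C₀ = 0.00087% < 5%, so the approximation holds.)
pH = −log(2.18 × 10^-6) = 5.66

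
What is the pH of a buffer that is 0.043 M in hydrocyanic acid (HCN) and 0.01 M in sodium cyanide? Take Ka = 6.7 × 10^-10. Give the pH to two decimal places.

pKa = −log(6.7 × 10^-10) = 9.174
Using pH = pKa + log([base]/[acid]) with [base]/[acid] = 0.01/0.043:
pH = 9.174 + (-0.633) = 8.54

pH = 8.54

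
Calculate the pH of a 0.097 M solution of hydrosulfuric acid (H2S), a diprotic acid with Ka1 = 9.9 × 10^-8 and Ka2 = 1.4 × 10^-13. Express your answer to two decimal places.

pH = 4.01

Since Ka1 ≫ Ka2, the first ionization dominates [H+].
Ka1 = x²/(0.097 − x) = 9.9 × 10^-8
x ≈ √(9.9 × 10^-8 × 0.097) = 9.80 × 10^-5 M
pH = −log(9.80 × 10^-5) = 4.01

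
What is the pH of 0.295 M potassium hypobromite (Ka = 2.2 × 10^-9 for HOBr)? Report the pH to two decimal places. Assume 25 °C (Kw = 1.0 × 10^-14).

OBr- is the conjugate base of the weak acid HOBr.
Kb = Kw/Ka = 1.0×10^-14 / 2.2 × 10^-9 = 4.55 × 10^-6
Kb = [OH-]²/(0.295 − [OH-]) = 4.55 × 10^-6
Neglecting [OH-] in the denominator: [OH-] = √(4.55 × 10^-6 × 0.295) = 1.16 × 10^-3 M
pOH = 2.94, so pH = 14.00 − pOH = 11.06

pH = 11.06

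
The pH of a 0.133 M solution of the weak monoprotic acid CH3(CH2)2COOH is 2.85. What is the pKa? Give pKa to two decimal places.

[H+] = 10^(-2.85) = 1.41 × 10^-3 M
At equilibrium [HA] = 0.133 − 1.41 × 10^-3 = 1.32 × 10^-1 M
Ka = [H+][A-]/[HA] = (1.41 × 10^-3)² / 1.32 × 10^-1 = 1.51 × 10^-5
pKa = -log(1.51 × 10^-5) = 4.82

pKa = 4.82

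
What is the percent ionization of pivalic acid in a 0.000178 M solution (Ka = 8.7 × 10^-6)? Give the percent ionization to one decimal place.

19.8%

(CH3)3CCOOH ⇌ (CH3)3CCOO- + H+; let x = [H+] at equilibrium.
Solve x² + 8.7e-06x − 1.55e-09 = 0 → x = 3.52 × 10^-5 M
Fraction ionized = 3.52 × 10^-5 / 0.000178 = 0.1978 → 19.8%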